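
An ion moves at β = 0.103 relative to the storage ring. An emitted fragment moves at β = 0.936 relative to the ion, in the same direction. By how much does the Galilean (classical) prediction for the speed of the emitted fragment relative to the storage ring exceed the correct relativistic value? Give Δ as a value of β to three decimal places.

Δ = 0.091

Galilean: u_cl = 0.936 + 0.103 = 1.0390.
Relativistic: u_rel = (0.936 + 0.103) / (1 + 0.936·0.103) = 1.0390/1.0964 = 0.9476.
Δ = 1.0390 − 0.9476 = 0.0914.
(The classical prediction exceeds c; the relativistic result does not.)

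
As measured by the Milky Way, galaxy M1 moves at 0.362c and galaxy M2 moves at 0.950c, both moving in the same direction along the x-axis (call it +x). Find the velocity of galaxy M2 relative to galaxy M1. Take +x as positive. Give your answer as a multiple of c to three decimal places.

+0.896c

β_A = 0.362, β_B = 0.950.
Transform to A's frame with the inverse velocity-addition law: u' = (u − v)/(1 − uv/c²), taking u = β_B and v = β_A.
u' = (0.950 − 0.362) / (1 − (0.362)(0.950)) = 0.5880/0.6561 = 0.8962.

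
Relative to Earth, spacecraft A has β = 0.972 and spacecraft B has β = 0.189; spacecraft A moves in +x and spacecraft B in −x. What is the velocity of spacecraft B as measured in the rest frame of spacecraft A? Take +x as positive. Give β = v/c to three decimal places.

β_A = 0.972, β_B = -0.189.
Transform to A's frame with the inverse velocity-addition law: u' = (u − v)/(1 − uv/c²), taking u = β_B and v = β_A.
u' = (-0.189 − 0.972) / (1 − (0.972)(-0.189)) = -1.1610/1.1837 = -0.9808.

β = -0.981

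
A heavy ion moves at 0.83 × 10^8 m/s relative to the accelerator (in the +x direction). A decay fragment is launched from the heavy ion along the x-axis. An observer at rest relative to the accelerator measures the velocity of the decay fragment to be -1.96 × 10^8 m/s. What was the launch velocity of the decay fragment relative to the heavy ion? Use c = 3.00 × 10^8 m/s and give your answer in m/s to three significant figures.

-2.36 × 10^8 m/s

v = 0.277c, u = -0.653c.
Invert the composition law: u' = (u − v)/(1 − uv/c²).
u' = (-0.653 − 0.277) / (1 − (-0.653)(0.277)) = -0.9300/1.1808 = -0.7876.
u' = -0.7876 × 3.00 × 10^8 m/s.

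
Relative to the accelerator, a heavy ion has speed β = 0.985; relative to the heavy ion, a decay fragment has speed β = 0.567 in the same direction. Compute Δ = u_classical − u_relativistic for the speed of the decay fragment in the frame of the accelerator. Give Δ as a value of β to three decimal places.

Δ = 0.556

Galilean: u_cl = 0.567 + 0.985 = 1.5520.
Relativistic: u_rel = (0.567 + 0.985) / (1 + 0.567·0.985) = 1.5520/1.5585 = 0.9958.
Δ = 1.5520 − 0.9958 = 0.5562.
(The classical prediction exceeds c; the relativistic result does not.)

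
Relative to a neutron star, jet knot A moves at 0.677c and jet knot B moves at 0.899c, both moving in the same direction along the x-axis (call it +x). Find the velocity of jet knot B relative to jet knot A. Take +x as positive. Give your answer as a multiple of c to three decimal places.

+0.567c

β_A = 0.677, β_B = 0.899.
Transform to A's frame with the inverse velocity-addition law: u' = (u − v)/(1 − uv/c²), taking u = β_B and v = β_A.
u' = (0.899 − 0.677) / (1 − (0.677)(0.899)) = 0.2220/0.3914 = 0.5672.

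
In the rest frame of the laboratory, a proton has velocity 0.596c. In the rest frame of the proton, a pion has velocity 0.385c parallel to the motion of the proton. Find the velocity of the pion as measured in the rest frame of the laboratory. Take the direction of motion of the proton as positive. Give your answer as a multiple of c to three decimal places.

With v = 0.596 and u' = 0.385 (in units of c),
u = (u' + v)/(1 + u'v/c²):
u = (0.385 + 0.596) / (1 + 0.385·0.596) = 0.9810/1.2295 = 0.7979
(Galilean addition would give +0.981c.)

0.798c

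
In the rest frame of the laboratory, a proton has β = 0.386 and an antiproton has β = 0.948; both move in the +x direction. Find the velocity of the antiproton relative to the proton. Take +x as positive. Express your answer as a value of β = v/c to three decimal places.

β_A = 0.386, β_B = 0.948.
Transform to A's frame with the inverse velocity-addition law: u' = (u − v)/(1 − uv/c²), taking u = β_B and v = β_A.
u' = (0.948 − 0.386) / (1 − (0.386)(0.948)) = 0.5620/0.6341 = 0.8863.

β = +0.886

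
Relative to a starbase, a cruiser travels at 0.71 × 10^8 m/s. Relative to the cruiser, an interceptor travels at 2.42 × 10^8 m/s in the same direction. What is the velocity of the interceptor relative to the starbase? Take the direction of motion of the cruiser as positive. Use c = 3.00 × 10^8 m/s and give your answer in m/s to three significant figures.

2.63 × 10^8 m/s

In units of c (dividing by 3.00 × 10^8 m/s): v = 0.237, u' = 0.807.
u = (u' + v)/(1 + u'v/c²):
u = (0.807 + 0.237) / (1 + 0.807·0.237) = 1.0433/1.1909 = 0.8761
Converting back: u = 0.8761 × 3.00 × 10^8 m/s.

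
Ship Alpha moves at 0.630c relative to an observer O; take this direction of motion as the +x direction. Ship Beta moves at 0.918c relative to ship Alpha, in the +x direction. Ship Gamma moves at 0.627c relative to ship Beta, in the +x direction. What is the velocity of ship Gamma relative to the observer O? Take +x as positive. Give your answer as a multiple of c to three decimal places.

Apply u = (u' + v)/(1 + u'v/c²) successively, working outward toward the observer O.
Start: velocity of ship Alpha relative to the observer O = 0.6300c.
Compose with ship Beta (u' = 0.918 in ship Alpha frame): u_1 = (0.918 + 0.630) / (1 + 0.918·0.630) = 1.5480/1.5783 = 0.9808.
Compose with ship Gamma (u' = 0.627 in ship Beta frame): u_2 = (0.627 + 0.981) / (1 + 0.627·0.981) = 1.6078/1.6149 = 0.9956.

0.996c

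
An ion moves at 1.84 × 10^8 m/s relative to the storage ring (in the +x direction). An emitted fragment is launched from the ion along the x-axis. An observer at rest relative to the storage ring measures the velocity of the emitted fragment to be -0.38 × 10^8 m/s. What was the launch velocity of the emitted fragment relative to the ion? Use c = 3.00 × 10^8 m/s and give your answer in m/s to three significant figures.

-2.06 × 10^8 m/s

v = 0.613c, u = -0.127c.
Invert the composition law: u' = (u − v)/(1 − uv/c²).
u' = (-0.127 − 0.613) / (1 − (-0.127)(0.613)) = -0.7400/1.0777 = -0.6867.
u' = -0.6867 × 3.00 × 10^8 m/s.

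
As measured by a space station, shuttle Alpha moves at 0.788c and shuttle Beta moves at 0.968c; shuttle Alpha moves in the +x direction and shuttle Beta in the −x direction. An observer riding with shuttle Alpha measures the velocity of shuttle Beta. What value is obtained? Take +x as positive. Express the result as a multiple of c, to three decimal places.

β_A = 0.788, β_B = -0.968.
Transform to A's frame with the inverse velocity-addition law: u' = (u − v)/(1 − uv/c²), taking u = β_B and v = β_A.
u' = (-0.968 − 0.788) / (1 − (0.788)(-0.968)) = -1.7560/1.7628 = -0.9962.

-0.996c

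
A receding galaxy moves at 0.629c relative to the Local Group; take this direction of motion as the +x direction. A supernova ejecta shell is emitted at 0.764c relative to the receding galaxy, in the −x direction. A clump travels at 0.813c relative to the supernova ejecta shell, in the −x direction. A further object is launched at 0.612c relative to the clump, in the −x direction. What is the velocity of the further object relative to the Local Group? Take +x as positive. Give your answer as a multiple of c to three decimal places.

Apply u = (u' + v)/(1 + u'v/c²) successively, working outward toward the Local Group.
Start: velocity of the receding galaxy relative to the Local Group = 0.6290c.
Compose with the supernova ejecta shell (u' = -0.764 in the receding galaxy frame): u_1 = (-0.764 + 0.629) / (1 + (-0.764)·0.629) = -0.1350/0.5194 = -0.2599.
Compose with the clump (u' = -0.813 in the supernova ejecta shell frame): u_2 = (-0.813 + (-0.260)) / (1 + (-0.813)·(-0.260)) = -1.0729/1.2113 = -0.8857.
Compose with the further object (u' = -0.612 in the clump frame): u_3 = (-0.612 + (-0.886)) / (1 + (-0.612)·(-0.886)) = -1.4977/1.5421 = -0.9713.

-0.971c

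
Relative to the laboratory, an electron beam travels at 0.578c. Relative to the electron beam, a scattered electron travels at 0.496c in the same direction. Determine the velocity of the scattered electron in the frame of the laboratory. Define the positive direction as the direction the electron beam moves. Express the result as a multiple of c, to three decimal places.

0.835c

With v = 0.578 and u' = 0.496 (in units of c),
u = (u' + v)/(1 + u'v/c²):
u = (0.496 + 0.578) / (1 + 0.496·0.578) = 1.0740/1.2867 = 0.8347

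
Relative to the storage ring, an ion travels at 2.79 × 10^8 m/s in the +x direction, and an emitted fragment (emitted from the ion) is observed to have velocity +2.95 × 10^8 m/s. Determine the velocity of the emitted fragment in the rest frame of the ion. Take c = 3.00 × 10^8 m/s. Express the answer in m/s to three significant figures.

+1.87 × 10^8 m/s

v = 0.930c, u = 0.983c.
Invert the composition law: u' = (u − v)/(1 − uv/c²).
u' = (0.983 − 0.930) / (1 − (0.983)(0.930)) = 0.0533/0.0855 = 0.6238.
u' = 0.6238 × 3.00 × 10^8 m/s.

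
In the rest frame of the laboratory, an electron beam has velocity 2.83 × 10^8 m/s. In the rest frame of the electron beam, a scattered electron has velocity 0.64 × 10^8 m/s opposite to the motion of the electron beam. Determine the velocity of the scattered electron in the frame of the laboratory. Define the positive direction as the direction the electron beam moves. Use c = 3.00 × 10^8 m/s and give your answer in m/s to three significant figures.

+2.74 × 10^8 m/s

In units of c (dividing by 3.00 × 10^8 m/s): v = 0.943, u' = -0.213.
u = (u' + v)/(1 + u'v/c²):
u = (-0.213 + 0.943) / (1 + (-0.213)·0.943) = 0.7300/0.7988 = 0.9139
Converting back: u = 0.9139 × 3.00 × 10^8 m/s.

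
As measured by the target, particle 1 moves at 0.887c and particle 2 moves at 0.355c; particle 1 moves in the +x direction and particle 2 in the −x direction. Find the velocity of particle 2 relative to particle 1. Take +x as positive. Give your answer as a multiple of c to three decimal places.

β_A = 0.887, β_B = -0.355.
Transform to A's frame with the inverse velocity-addition law: u' = (u − v)/(1 − uv/c²), taking u = β_B and v = β_A.
u' = (-0.355 − 0.887) / (1 − (0.887)(-0.355)) = -1.2420/1.3149 = -0.9446.

-0.945c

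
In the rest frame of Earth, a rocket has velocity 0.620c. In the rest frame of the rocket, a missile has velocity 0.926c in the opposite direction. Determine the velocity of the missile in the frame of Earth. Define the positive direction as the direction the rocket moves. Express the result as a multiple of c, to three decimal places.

With v = 0.620 and u' = -0.926 (in units of c),
u = (u' + v)/(1 + u'v/c²):
u = (-0.926 + 0.620) / (1 + (-0.926)·0.620) = -0.3060/0.4259 = -0.7185
(Galilean addition would give -0.306c.)

-0.719c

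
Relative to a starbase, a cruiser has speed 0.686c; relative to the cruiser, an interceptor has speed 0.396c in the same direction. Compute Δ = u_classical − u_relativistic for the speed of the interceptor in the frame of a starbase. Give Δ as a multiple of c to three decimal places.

Δ = 0.231c

Galilean: u_cl = 0.396 + 0.686 = 1.0820.
Relativistic: u_rel = (0.396 + 0.686) / (1 + 0.396·0.686) = 1.0820/1.2717 = 0.8509.
Δ = 1.0820 − 0.8509 = 0.2311.
(The classical prediction exceeds c; the relativistic result does not.)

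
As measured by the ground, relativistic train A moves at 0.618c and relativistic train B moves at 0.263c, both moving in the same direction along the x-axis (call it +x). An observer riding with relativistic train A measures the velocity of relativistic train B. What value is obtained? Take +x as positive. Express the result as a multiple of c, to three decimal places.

β_A = 0.618, β_B = 0.263.
Transform to A's frame with the inverse velocity-addition law: u' = (u − v)/(1 − uv/c²), taking u = β_B and v = β_A.
u' = (0.263 − 0.618) / (1 − (0.618)(0.263)) = -0.3550/0.8375 = -0.4239.

-0.424c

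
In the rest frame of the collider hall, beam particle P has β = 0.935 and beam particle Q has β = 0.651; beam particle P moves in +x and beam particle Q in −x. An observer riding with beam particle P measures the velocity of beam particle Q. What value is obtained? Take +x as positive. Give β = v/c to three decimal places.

β_A = 0.935, β_B = -0.651.
Transform to A's frame with the inverse velocity-addition law: u' = (u − v)/(1 − uv/c²), taking u = β_B and v = β_A.
u' = (-0.651 − 0.935) / (1 − (0.935)(-0.651)) = -1.5860/1.6087 = -0.9859.

β = -0.986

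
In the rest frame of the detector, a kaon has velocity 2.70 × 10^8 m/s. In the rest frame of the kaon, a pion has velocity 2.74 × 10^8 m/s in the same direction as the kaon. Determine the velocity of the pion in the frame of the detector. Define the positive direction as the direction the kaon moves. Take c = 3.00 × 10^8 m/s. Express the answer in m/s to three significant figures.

In units of c (dividing by 3.00 × 10^8 m/s): v = 0.900, u' = 0.913.
u = (u' + v)/(1 + u'v/c²):
u = (0.913 + 0.900) / (1 + 0.913·0.900) = 1.8133/1.8220 = 0.9952
Converting back: u = 0.9952 × 3.00 × 10^8 m/s.

2.99 × 10^8 m/s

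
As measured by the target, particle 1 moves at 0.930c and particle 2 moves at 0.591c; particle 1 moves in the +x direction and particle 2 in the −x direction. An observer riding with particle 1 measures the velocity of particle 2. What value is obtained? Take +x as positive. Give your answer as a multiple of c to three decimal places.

-0.982c

β_A = 0.930, β_B = -0.591.
Transform to A's frame with the inverse velocity-addition law: u' = (u − v)/(1 − uv/c²), taking u = β_B and v = β_A.
u' = (-0.591 − 0.930) / (1 − (0.930)(-0.591)) = -1.5210/1.5496 = -0.9815.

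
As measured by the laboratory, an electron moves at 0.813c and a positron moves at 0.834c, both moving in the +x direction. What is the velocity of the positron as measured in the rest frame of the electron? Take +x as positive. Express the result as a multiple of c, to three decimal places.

β_A = 0.813, β_B = 0.834.
Transform to A's frame with the inverse velocity-addition law: u' = (u − v)/(1 − uv/c²), taking u = β_B and v = β_A.
u' = (0.834 − 0.813) / (1 − (0.813)(0.834)) = 0.0210/0.3220 = 0.0652.

+0.065c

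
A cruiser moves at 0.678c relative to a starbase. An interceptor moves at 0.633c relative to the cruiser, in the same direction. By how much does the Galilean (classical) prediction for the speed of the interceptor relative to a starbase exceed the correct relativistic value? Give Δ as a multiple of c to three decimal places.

Δ = 0.394c

Galilean: u_cl = 0.633 + 0.678 = 1.3110.
Relativistic: u_rel = (0.633 + 0.678) / (1 + 0.633·0.678) = 1.3110/1.4292 = 0.9173.
Δ = 1.3110 − 0.9173 = 0.3937.
(The classical prediction exceeds c; the relativistic result does not.)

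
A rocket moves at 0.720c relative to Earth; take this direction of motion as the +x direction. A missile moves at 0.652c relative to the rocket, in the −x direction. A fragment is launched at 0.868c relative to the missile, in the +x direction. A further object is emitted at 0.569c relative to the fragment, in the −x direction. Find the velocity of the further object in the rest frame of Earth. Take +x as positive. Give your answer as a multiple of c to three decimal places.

Apply u = (u' + v)/(1 + u'v/c²) successively, working outward toward Earth.
Start: velocity of the rocket relative to Earth = 0.7200c.
Compose with the missile (u' = -0.652 in the rocket frame): u_1 = (-0.652 + 0.720) / (1 + (-0.652)·0.720) = 0.0680/0.5306 = 0.1282.
Compose with the fragment (u' = 0.868 in the missile frame): u_2 = (0.868 + 0.128) / (1 + 0.868·0.128) = 0.9962/1.1112 = 0.8964.
Compose with the further object (u' = -0.569 in the fragment frame): u_3 = (-0.569 + 0.896) / (1 + (-0.569)·0.896) = 0.3274/0.4899 = 0.6683.

+0.668c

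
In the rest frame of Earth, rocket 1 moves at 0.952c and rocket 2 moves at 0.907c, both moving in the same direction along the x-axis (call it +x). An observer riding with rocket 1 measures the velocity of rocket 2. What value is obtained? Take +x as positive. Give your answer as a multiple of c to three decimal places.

-0.330c

β_A = 0.952, β_B = 0.907.
Transform to A's frame with the inverse velocity-addition law: u' = (u − v)/(1 − uv/c²), taking u = β_B and v = β_A.
u' = (0.907 − 0.952) / (1 − (0.952)(0.907)) = -0.0450/0.1365 = -0.3296.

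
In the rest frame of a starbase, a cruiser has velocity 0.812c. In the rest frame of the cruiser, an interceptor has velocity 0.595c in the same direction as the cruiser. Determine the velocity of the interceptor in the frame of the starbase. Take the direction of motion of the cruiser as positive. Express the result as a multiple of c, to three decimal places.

With v = 0.812 and u' = 0.595 (in units of c),
u = (u' + v)/(1 + u'v/c²):
u = (0.595 + 0.812) / (1 + 0.595·0.812) = 1.4070/1.4831 = 0.9487

0.949c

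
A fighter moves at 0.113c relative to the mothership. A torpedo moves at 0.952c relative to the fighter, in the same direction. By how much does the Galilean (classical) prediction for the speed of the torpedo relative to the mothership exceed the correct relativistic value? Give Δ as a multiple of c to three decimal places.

Galilean: u_cl = 0.952 + 0.113 = 1.0650.
Relativistic: u_rel = (0.952 + 0.113) / (1 + 0.952·0.113) = 1.0650/1.1076 = 0.9616.
Δ = 1.0650 − 0.9616 = 0.1034.
(The classical prediction exceeds c; the relativistic result does not.)

Δ = 0.103c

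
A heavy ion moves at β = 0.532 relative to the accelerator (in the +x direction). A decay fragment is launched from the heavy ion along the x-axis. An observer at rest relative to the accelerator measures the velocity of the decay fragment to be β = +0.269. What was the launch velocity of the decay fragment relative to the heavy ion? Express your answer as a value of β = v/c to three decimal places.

Invert the composition law: u' = (u − v)/(1 − uv/c²).
u' = (0.269 − 0.532) / (1 − (0.269)(0.532)) = -0.2630/0.8569 = -0.3069.

β = -0.307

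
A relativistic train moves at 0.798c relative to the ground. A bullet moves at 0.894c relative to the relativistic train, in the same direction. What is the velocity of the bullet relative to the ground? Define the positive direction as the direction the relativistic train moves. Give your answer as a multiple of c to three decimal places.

With v = 0.798 and u' = 0.894 (in units of c),
u = (u' + v)/(1 + u'v/c²):
u = (0.894 + 0.798) / (1 + 0.894·0.798) = 1.6920/1.7134 = 0.9875

0.988c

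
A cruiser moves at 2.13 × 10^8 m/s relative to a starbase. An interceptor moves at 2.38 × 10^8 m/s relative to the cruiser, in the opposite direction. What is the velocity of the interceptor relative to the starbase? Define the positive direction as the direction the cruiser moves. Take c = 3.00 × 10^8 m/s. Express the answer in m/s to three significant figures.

-5.72 × 10^7 m/s

In units of c (dividing by 3.00 × 10^8 m/s): v = 0.710, u' = -0.793.
u = (u' + v)/(1 + u'v/c²):
u = (-0.793 + 0.710) / (1 + (-0.793)·0.710) = -0.0833/0.4367 = -0.1908
(Galilean addition would give -0.083c.)
Converting back: u = -0.1908 × 3.00 × 10^8 m/s.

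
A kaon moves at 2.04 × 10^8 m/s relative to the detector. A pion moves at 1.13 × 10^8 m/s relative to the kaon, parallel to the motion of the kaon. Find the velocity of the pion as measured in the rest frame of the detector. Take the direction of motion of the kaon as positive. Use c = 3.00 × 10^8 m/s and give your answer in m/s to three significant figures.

2.52 × 10^8 m/s

In units of c (dividing by 3.00 × 10^8 m/s): v = 0.680, u' = 0.377.
u = (u' + v)/(1 + u'v/c²):
u = (0.377 + 0.680) / (1 + 0.377·0.680) = 1.0567/1.2561 = 0.8412
(Galilean addition would give +1.057c, exceeding c.)
Converting back: u = 0.8412 × 3.00 × 10^8 m/s.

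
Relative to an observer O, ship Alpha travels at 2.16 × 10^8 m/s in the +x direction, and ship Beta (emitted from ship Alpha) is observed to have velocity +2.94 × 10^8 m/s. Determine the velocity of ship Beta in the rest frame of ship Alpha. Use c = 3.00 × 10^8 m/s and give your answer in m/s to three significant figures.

v = 0.720c, u = 0.980c.
Invert the composition law: u' = (u − v)/(1 − uv/c²).
u' = (0.980 − 0.720) / (1 − (0.980)(0.720)) = 0.2600/0.2944 = 0.8832.
u' = 0.8832 × 3.00 × 10^8 m/s.

+2.65 × 10^8 m/s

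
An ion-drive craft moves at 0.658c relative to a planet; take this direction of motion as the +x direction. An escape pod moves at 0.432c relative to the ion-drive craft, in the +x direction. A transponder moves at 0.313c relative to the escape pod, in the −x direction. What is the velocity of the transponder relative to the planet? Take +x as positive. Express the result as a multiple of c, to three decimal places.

Apply u = (u' + v)/(1 + u'v/c²) successively, working outward toward the planet.
Start: velocity of the ion-drive craft relative to the planet = 0.6580c.
Compose with the escape pod (u' = 0.432 in the ion-drive craft frame): u_1 = (0.432 + 0.658) / (1 + 0.432·0.658) = 1.0900/1.2843 = 0.8487.
Compose with the transponder (u' = -0.313 in the escape pod frame): u_2 = (-0.313 + 0.849) / (1 + (-0.313)·0.849) = 0.5357/0.7343 = 0.7295.

+0.730c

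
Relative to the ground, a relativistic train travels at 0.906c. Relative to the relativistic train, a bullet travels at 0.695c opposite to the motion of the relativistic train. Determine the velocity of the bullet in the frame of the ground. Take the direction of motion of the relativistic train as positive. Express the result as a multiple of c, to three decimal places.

With v = 0.906 and u' = -0.695 (in units of c),
u = (u' + v)/(1 + u'v/c²):
u = (-0.695 + 0.906) / (1 + (-0.695)·0.906) = 0.2110/0.3703 = 0.5698
(Galilean addition would give +0.211c.)

+0.570c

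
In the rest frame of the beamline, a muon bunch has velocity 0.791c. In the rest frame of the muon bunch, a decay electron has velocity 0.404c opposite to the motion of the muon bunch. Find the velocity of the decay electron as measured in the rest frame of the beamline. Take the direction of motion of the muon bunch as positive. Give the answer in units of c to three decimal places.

With v = 0.791 and u' = -0.404 (in units of c),
u = (u' + v)/(1 + u'v/c²):
u = (-0.404 + 0.791) / (1 + (-0.404)·0.791) = 0.3870/0.6804 = 0.5688

+0.569c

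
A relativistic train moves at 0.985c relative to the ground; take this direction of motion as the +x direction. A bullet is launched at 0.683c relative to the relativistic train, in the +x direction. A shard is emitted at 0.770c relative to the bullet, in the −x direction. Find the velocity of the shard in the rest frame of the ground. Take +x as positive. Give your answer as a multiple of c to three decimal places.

+0.978c

Apply u = (u' + v)/(1 + u'v/c²) successively, working outward toward the ground.
Start: velocity of the relativistic train relative to the ground = 0.9850c.
Compose with the bullet (u' = 0.683 in the relativistic train frame): u_1 = (0.683 + 0.985) / (1 + 0.683·0.985) = 1.6680/1.6728 = 0.9972.
Compose with the shard (u' = -0.770 in the bullet frame): u_2 = (-0.770 + 0.997) / (1 + (-0.770)·0.997) = 0.2272/0.2322 = 0.9783.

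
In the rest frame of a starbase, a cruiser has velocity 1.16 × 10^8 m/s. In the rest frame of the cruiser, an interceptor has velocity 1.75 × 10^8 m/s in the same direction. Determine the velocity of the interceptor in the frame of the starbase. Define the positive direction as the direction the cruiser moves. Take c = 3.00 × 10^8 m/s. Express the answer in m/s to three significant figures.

2.37 × 10^8 m/s

In units of c (dividing by 3.00 × 10^8 m/s): v = 0.387, u' = 0.583.
u = (u' + v)/(1 + u'v/c²):
u = (0.583 + 0.387) / (1 + 0.583·0.387) = 0.9700/1.2256 = 0.7915
Converting back: u = 0.7915 × 3.00 × 10^8 m/s.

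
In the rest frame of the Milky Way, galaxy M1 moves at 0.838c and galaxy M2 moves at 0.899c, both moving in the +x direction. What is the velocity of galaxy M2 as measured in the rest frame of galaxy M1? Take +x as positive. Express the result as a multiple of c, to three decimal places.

β_A = 0.838, β_B = 0.899.
Transform to A's frame with the inverse velocity-addition law: u' = (u − v)/(1 − uv/c²), taking u = β_B and v = β_A.
u' = (0.899 − 0.838) / (1 − (0.838)(0.899)) = 0.0610/0.2466 = 0.2473.

+0.247c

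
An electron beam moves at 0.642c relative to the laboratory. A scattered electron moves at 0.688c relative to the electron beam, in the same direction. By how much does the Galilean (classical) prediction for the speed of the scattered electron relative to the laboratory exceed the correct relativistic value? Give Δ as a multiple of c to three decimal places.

Δ = 0.407c

Galilean: u_cl = 0.688 + 0.642 = 1.3300.
Relativistic: u_rel = (0.688 + 0.642) / (1 + 0.688·0.642) = 1.3300/1.4417 = 0.9225.
Δ = 1.3300 − 0.9225 = 0.4075.
(The classical prediction exceeds c; the relativistic result does not.)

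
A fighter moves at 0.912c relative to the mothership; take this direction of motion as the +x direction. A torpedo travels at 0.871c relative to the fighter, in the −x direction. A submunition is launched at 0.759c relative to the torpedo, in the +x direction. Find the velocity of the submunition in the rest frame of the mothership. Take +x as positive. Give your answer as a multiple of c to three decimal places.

Apply u = (u' + v)/(1 + u'v/c²) successively, working outward toward the mothership.
Start: velocity of the fighter relative to the mothership = 0.9120c.
Compose with the torpedo (u' = -0.871 in the fighter frame): u_1 = (-0.871 + 0.912) / (1 + (-0.871)·0.912) = 0.0410/0.2056 = 0.1994.
Compose with the submunition (u' = 0.759 in the torpedo frame): u_2 = (0.759 + 0.199) / (1 + 0.759·0.199) = 0.9584/1.1513 = 0.8324.

+0.832c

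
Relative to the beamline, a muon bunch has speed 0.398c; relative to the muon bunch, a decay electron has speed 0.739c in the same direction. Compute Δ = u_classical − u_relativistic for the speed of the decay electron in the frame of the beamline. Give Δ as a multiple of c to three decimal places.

Δ = 0.258c

Galilean: u_cl = 0.739 + 0.398 = 1.1370.
Relativistic: u_rel = (0.739 + 0.398) / (1 + 0.739·0.398) = 1.1370/1.2941 = 0.8786.
Δ = 1.1370 − 0.8786 = 0.2584.
(The classical prediction exceeds c; the relativistic result does not.)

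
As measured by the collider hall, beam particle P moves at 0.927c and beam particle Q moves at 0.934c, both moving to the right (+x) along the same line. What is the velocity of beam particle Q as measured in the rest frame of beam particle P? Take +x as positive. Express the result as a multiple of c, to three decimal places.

+0.052c

β_A = 0.927, β_B = 0.934.
Transform to A's frame with the inverse velocity-addition law: u' = (u − v)/(1 − uv/c²), taking u = β_B and v = β_A.
u' = (0.934 − 0.927) / (1 − (0.927)(0.934)) = 0.0070/0.1342 = 0.0522.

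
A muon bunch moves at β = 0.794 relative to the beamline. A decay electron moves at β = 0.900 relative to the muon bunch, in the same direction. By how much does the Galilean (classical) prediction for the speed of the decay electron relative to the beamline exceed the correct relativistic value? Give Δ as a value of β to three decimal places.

Galilean: u_cl = 0.900 + 0.794 = 1.6940.
Relativistic: u_rel = (0.900 + 0.794) / (1 + 0.900·0.794) = 1.6940/1.7146 = 0.9880.
Δ = 1.6940 − 0.9880 = 0.7060.
(The classical prediction exceeds c; the relativistic result does not.)

Δ = 0.706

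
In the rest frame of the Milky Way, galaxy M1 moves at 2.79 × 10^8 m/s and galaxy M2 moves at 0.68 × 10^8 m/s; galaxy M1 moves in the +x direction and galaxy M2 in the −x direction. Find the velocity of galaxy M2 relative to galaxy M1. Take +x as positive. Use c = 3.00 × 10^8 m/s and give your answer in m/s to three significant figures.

β_A = 0.930, β_B = -0.227 (dividing each by c = 3.00 × 10^8 m/s).
Transform to A's frame with the inverse velocity-addition law: u' = (u − v)/(1 − uv/c²), taking u = β_B and v = β_A.
u' = (-0.227 − 0.930) / (1 − (0.930)(-0.227)) = -1.1567/1.2108 = -0.9553.
u' = -0.9553 × 3.00 × 10^8 m/s.

-2.87 × 10^8 m/s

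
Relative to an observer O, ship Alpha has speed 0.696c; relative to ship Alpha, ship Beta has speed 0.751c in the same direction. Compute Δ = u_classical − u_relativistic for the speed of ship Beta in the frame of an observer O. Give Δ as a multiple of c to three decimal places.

Δ = 0.497c

Galilean: u_cl = 0.751 + 0.696 = 1.4470.
Relativistic: u_rel = (0.751 + 0.696) / (1 + 0.751·0.696) = 1.4470/1.5227 = 0.9503.
Δ = 1.4470 − 0.9503 = 0.4967.
(The classical prediction exceeds c; the relativistic result does not.)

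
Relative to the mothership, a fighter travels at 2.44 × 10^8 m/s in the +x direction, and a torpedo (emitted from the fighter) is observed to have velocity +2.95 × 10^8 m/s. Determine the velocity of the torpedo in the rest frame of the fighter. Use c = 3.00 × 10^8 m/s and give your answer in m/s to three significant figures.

+2.55 × 10^8 m/s

v = 0.813c, u = 0.983c.
Invert the composition law: u' = (u − v)/(1 − uv/c²).
u' = (0.983 − 0.813) / (1 − (0.983)(0.813)) = 0.1700/0.2002 = 0.8491.
u' = 0.8491 × 3.00 × 10^8 m/s.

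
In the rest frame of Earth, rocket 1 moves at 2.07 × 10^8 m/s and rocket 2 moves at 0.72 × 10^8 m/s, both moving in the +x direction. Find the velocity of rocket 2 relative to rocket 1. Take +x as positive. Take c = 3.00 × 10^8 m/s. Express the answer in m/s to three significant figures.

β_A = 0.690, β_B = 0.240 (dividing each by c = 3.00 × 10^8 m/s).
Transform to A's frame with the inverse velocity-addition law: u' = (u − v)/(1 − uv/c²), taking u = β_B and v = β_A.
u' = (0.240 − 0.690) / (1 − (0.690)(0.240)) = -0.4500/0.8344 = -0.5393.
u' = -0.5393 × 3.00 × 10^8 m/s.

-1.62 × 10^8 m/s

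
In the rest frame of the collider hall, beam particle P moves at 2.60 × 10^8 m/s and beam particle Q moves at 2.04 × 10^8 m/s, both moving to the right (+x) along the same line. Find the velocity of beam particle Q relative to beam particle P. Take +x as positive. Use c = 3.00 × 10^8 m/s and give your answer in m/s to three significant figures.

-1.36 × 10^8 m/s

β_A = 0.867, β_B = 0.680 (dividing each by c = 3.00 × 10^8 m/s).
Transform to A's frame with the inverse velocity-addition law: u' = (u − v)/(1 − uv/c²), taking u = β_B and v = β_A.
u' = (0.680 − 0.867) / (1 − (0.867)(0.680)) = -0.1867/0.4107 = -0.4545.
u' = -0.4545 × 3.00 × 10^8 m/s.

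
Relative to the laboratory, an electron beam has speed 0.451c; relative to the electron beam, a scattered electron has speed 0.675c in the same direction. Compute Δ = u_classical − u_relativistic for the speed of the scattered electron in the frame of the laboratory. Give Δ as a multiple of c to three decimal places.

Galilean: u_cl = 0.675 + 0.451 = 1.1260.
Relativistic: u_rel = (0.675 + 0.451) / (1 + 0.675·0.451) = 1.1260/1.3044 = 0.8632.
Δ = 1.1260 − 0.8632 = 0.2628.
(The classical prediction exceeds c; the relativistic result does not.)

Δ = 0.263c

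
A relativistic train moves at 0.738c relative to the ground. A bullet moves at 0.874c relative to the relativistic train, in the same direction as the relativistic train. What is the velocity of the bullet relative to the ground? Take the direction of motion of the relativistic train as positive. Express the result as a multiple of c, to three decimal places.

With v = 0.738 and u' = 0.874 (in units of c),
u = (u' + v)/(1 + u'v/c²):
u = (0.874 + 0.738) / (1 + 0.874·0.738) = 1.6120/1.6450 = 0.9799

0.980c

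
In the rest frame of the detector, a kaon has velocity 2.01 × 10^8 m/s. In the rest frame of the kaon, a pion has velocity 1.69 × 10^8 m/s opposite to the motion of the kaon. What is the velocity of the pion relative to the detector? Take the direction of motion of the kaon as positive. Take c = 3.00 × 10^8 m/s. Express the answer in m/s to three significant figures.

+5.14 × 10^7 m/s

In units of c (dividing by 3.00 × 10^8 m/s): v = 0.670, u' = -0.563.
u = (u' + v)/(1 + u'v/c²):
u = (-0.563 + 0.670) / (1 + (-0.563)·0.670) = 0.1067/0.6226 = 0.1713
Converting back: u = 0.1713 × 3.00 × 10^8 m/s.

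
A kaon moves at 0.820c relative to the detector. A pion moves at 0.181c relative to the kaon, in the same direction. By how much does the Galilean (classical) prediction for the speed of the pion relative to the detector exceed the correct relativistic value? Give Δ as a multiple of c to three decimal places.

Δ = 0.129c

Galilean: u_cl = 0.181 + 0.820 = 1.0010.
Relativistic: u_rel = (0.181 + 0.820) / (1 + 0.181·0.820) = 1.0010/1.1484 = 0.8716.
Δ = 1.0010 − 0.8716 = 0.1294.
(The classical prediction exceeds c; the relativistic result does not.)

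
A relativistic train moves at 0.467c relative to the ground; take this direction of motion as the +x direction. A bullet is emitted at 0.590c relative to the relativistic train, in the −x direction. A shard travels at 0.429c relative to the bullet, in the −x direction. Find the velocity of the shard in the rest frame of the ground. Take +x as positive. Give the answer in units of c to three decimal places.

-0.558c

Apply u = (u' + v)/(1 + u'v/c²) successively, working outward toward the ground.
Start: velocity of the relativistic train relative to the ground = 0.4670c.
Compose with the bullet (u' = -0.590 in the relativistic train frame): u_1 = (-0.590 + 0.467) / (1 + (-0.590)·0.467) = -0.1230/0.7245 = -0.1698.
Compose with the shard (u' = -0.429 in the bullet frame): u_2 = (-0.429 + (-0.170)) / (1 + (-0.429)·(-0.170)) = -0.5988/1.0728 = -0.5581.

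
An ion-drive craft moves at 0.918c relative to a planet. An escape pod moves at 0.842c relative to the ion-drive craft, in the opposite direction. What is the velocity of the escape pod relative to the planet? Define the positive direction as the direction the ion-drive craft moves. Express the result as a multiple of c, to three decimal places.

With v = 0.918 and u' = -0.842 (in units of c),
u = (u' + v)/(1 + u'v/c²):
u = (-0.842 + 0.918) / (1 + (-0.842)·0.918) = 0.0760/0.2270 = 0.3347

+0.335c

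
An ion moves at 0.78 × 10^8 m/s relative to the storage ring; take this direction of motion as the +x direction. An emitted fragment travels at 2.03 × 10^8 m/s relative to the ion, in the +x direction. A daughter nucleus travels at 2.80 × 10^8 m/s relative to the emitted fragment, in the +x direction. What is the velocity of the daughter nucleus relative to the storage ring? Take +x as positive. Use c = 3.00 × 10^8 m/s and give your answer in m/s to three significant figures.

2.98 × 10^8 m/s

Apply u = (u' + v)/(1 + u'v/c²) successively, working outward toward the storage ring.
(Dividing each given speed by c = 3.00 × 10^8 m/s to work in units of c.)
Start: velocity of the ion relative to the storage ring = 0.2600c.
Compose with the emitted fragment (u' = 0.677 in the ion frame): u_1 = (0.677 + 0.260) / (1 + 0.677·0.260) = 0.9367/1.1759 = 0.7965.
Compose with the daughter nucleus (u' = 0.933 in the emitted fragment frame): u_2 = (0.933 + 0.797) / (1 + 0.933·0.797) = 1.7299/1.7434 = 0.9922.
So u = 0.9922 × 3.00 × 10^8 m/s.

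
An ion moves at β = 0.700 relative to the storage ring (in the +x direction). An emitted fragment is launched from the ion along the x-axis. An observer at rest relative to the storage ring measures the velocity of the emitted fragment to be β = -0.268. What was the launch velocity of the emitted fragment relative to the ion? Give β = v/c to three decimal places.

Invert the composition law: u' = (u − v)/(1 − uv/c²).
u' = (-0.268 − 0.700) / (1 − (-0.268)(0.700)) = -0.9680/1.1876 = -0.8151.

β = -0.815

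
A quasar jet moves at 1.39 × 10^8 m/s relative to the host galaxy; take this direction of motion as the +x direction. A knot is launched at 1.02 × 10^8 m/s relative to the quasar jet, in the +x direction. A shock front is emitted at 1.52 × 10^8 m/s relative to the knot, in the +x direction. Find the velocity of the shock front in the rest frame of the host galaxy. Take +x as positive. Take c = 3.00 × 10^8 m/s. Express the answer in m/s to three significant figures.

Apply u = (u' + v)/(1 + u'v/c²) successively, working outward toward the host galaxy.
(Dividing each given speed by c = 3.00 × 10^8 m/s to work in units of c.)
Start: velocity of the quasar jet relative to the host galaxy = 0.4633c.
Compose with the knot (u' = 0.340 in the quasar jet frame): u_1 = (0.340 + 0.463) / (1 + 0.340·0.463) = 0.8033/1.1575 = 0.6940.
Compose with the shock front (u' = 0.507 in the knot frame): u_2 = (0.507 + 0.694) / (1 + 0.507·0.694) = 1.2007/1.3516 = 0.8883.
So u = 0.8883 × 3.00 × 10^8 m/s.

2.66 × 10^8 m/s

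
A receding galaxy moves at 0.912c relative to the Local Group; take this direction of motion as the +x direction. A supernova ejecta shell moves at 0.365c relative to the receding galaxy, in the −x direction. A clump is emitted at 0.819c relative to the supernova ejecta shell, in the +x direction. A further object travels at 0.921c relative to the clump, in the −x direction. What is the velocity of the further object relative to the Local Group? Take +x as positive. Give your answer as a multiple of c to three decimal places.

+0.614c

Apply u = (u' + v)/(1 + u'v/c²) successively, working outward toward the Local Group.
Start: velocity of the receding galaxy relative to the Local Group = 0.9120c.
Compose with the supernova ejecta shell (u' = -0.365 in the receding galaxy frame): u_1 = (-0.365 + 0.912) / (1 + (-0.365)·0.912) = 0.5470/0.6671 = 0.8199.
Compose with the clump (u' = 0.819 in the supernova ejecta shell frame): u_2 = (0.819 + 0.820) / (1 + 0.819·0.820) = 1.6389/1.6715 = 0.9805.
Compose with the further object (u' = -0.921 in the clump frame): u_3 = (-0.921 + 0.981) / (1 + (-0.921)·0.981) = 0.0595/0.0970 = 0.6137.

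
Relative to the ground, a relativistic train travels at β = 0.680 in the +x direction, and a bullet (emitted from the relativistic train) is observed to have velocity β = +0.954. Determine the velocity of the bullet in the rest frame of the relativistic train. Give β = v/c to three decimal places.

β = +0.780

Invert the composition law: u' = (u − v)/(1 − uv/c²).
u' = (0.954 − 0.680) / (1 − (0.954)(0.680)) = 0.2740/0.3513 = 0.7800.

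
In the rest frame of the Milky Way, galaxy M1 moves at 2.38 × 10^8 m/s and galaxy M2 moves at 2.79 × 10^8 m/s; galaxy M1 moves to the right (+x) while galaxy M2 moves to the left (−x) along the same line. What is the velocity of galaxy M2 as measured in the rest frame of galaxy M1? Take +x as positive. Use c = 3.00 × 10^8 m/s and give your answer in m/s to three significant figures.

-2.98 × 10^8 m/s

β_A = 0.793, β_B = -0.930 (dividing each by c = 3.00 × 10^8 m/s).
Transform to A's frame with the inverse velocity-addition law: u' = (u − v)/(1 − uv/c²), taking u = β_B and v = β_A.
u' = (-0.930 − 0.793) / (1 − (0.793)(-0.930)) = -1.7233/1.7378 = -0.9917.
u' = -0.9917 × 3.00 × 10^8 m/s.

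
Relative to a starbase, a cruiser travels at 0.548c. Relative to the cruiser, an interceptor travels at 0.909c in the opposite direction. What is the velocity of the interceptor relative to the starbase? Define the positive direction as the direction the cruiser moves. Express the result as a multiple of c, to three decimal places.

With v = 0.548 and u' = -0.909 (in units of c),
u = (u' + v)/(1 + u'v/c²):
u = (-0.909 + 0.548) / (1 + (-0.909)·0.548) = -0.3610/0.5019 = -0.7193

-0.719c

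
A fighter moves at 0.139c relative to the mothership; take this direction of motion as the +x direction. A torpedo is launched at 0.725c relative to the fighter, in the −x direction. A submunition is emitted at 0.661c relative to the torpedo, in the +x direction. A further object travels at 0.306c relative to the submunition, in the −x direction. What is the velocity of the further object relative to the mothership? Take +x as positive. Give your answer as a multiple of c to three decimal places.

-0.291c

Apply u = (u' + v)/(1 + u'v/c²) successively, working outward toward the mothership.
Start: velocity of the fighter relative to the mothership = 0.1390c.
Compose with the torpedo (u' = -0.725 in the fighter frame): u_1 = (-0.725 + 0.139) / (1 + (-0.725)·0.139) = -0.5860/0.8992 = -0.6517.
Compose with the submunition (u' = 0.661 in the torpedo frame): u_2 = (0.661 + (-0.652)) / (1 + 0.661·(-0.652)) = 0.0093/0.5692 = 0.0164.
Compose with the further object (u' = -0.306 in the submunition frame): u_3 = (-0.306 + 0.016) / (1 + (-0.306)·0.016) = -0.2896/0.9950 = -0.2911.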